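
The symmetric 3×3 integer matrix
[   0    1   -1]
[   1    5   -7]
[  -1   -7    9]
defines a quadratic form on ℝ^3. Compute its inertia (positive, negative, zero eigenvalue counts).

step 0: pivot 5 → sign +
step 1: pivot -1/5 → sign −
step 2: row/col 2 already zero → sign 0
signature = (1, 1, 1)

Answer: (1, 1, 1)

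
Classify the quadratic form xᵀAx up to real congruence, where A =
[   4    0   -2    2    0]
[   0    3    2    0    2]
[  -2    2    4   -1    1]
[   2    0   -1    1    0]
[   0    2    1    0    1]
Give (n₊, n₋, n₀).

Answer: (3, 1, 1)

Derivation:
step 0: pivot 4 → sign +
step 1: pivot 3 → sign +
step 2: pivot 5/3 → sign +
step 3: pivot -2/5 → sign −
step 4: row/col 4 already zero → sign 0
signature = (3, 1, 1)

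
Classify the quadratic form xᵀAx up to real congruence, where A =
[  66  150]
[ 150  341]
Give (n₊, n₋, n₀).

Answer: (2, 0, 0)

Derivation:
step 0: pivot 66 → sign +
step 1: pivot 1/11 → sign +
signature = (2, 0, 0)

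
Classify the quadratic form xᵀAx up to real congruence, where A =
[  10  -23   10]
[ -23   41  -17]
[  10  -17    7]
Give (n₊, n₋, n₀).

Answer: (2, 1, 0)

Derivation:
step 0: pivot 10 → sign +
step 1: pivot -119/10 → sign −
step 2: pivot 3/119 → sign +
signature = (2, 1, 0)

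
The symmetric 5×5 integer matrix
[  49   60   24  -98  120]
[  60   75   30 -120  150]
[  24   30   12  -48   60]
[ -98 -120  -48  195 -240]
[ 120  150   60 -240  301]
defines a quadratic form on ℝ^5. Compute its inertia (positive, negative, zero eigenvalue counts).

Answer: (3, 1, 1)

Derivation:
step 0: pivot 49 → sign +
step 1: pivot 75/49 → sign +
step 2: pivot -1 → sign −
step 3: pivot 1 → sign +
step 4: row/col 4 already zero → sign 0
signature = (3, 1, 1)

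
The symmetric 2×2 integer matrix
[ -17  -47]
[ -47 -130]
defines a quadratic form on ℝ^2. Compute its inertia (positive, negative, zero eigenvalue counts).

Answer: (0, 2, 0)

Derivation:
step 0: pivot -17 → sign −
step 1: pivot -1/17 → sign −
signature = (0, 2, 0)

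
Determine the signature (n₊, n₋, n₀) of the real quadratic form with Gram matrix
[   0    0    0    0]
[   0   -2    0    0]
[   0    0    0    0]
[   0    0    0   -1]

Answer: (0, 2, 2)

Derivation:
step 0: pivot -2 → sign −
step 1: pivot -1 → sign −
step 2: row/col 2 already zero → sign 0
step 3: row/col 3 already zero → sign 0
signature = (0, 2, 2)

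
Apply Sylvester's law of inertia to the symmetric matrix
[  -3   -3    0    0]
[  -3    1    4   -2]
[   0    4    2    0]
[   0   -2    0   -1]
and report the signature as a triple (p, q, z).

Answer: (1, 2, 1)

Derivation:
step 0: pivot -3 → sign −
step 1: pivot 4 → sign +
step 2: pivot -2 → sign −
step 3: row/col 3 already zero → sign 0
signature = (1, 2, 1)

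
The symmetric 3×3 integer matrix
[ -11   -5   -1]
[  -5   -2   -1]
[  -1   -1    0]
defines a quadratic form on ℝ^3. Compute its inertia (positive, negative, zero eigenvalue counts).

step 0: pivot -11 → sign −
step 1: pivot 3/11 → sign +
step 2: pivot -1 → sign −
signature = (1, 2, 0)

Answer: (1, 2, 0)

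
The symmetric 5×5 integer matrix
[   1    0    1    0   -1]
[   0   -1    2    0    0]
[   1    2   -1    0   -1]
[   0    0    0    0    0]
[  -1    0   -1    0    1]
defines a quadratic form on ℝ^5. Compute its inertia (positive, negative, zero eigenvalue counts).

Answer: (2, 1, 2)

Derivation:
step 0: pivot 1 → sign +
step 1: pivot -1 → sign −
step 2: pivot 2 → sign +
step 3: row/col 3 already zero → sign 0
step 4: row/col 4 already zero → sign 0
signature = (2, 1, 2)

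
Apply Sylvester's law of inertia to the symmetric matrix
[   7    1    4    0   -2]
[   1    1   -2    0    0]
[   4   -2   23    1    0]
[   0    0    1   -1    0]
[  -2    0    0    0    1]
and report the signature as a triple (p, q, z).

step 0: pivot 7 → sign +
step 1: pivot 6/7 → sign +
step 2: pivot 13 → sign +
step 3: pivot -14/13 → sign −
step 4: pivot 1/21 → sign +
signature = (4, 1, 0)

Answer: (4, 1, 0)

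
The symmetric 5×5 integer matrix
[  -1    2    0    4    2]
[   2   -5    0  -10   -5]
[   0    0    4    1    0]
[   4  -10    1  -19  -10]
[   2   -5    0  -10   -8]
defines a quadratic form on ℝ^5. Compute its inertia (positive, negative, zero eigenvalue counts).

Answer: (2, 3, 0)

Derivation:
step 0: pivot -1 → sign −
step 1: pivot -1 → sign −
step 2: pivot 4 → sign +
step 3: pivot 3/4 → sign +
step 4: pivot -3 → sign −
signature = (2, 3, 0)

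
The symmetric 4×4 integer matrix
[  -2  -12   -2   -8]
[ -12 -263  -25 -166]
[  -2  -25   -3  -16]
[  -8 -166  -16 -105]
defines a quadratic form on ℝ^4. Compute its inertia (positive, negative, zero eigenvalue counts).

step 0: pivot -2 → sign −
step 1: pivot -191 → sign −
step 2: pivot -22/191 → sign −
step 3: pivot -1/11 → sign −
signature = (0, 4, 0)

Answer: (0, 4, 0)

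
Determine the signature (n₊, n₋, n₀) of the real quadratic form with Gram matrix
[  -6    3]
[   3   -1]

step 0: pivot -6 → sign −
step 1: pivot 1/2 → sign +
signature = (1, 1, 0)

Answer: (1, 1, 0)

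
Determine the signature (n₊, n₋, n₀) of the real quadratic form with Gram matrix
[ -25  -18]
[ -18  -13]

step 0: pivot -25 → sign −
step 1: pivot -1/25 → sign −
signature = (0, 2, 0)

Answer: (0, 2, 0)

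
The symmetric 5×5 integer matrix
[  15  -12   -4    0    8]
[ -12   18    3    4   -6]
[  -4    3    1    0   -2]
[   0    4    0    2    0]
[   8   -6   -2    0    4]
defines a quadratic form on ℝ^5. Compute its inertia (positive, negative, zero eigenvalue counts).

Answer: (3, 1, 1)

Derivation:
step 0: pivot 15 → sign +
step 1: pivot 42/5 → sign +
step 2: pivot -1/14 → sign −
step 3: pivot 2/9 → sign +
step 4: row/col 4 already zero → sign 0
signature = (3, 1, 1)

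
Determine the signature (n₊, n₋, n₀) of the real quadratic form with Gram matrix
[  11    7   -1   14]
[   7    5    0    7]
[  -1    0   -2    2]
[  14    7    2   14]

Answer: (3, 1, 0)

Derivation:
step 0: pivot 11 → sign +
step 1: pivot 6/11 → sign +
step 2: pivot -17/6 → sign −
step 3: pivot 3/17 → sign +
signature = (3, 1, 0)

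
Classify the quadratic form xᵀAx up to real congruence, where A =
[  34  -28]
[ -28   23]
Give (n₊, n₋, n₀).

step 0: pivot 34 → sign +
step 1: pivot -1/17 → sign −
signature = (1, 1, 0)

Answer: (1, 1, 0)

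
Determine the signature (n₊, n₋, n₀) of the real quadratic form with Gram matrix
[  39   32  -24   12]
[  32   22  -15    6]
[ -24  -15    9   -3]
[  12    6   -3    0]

step 0: pivot 39 → sign +
step 1: pivot -166/39 → sign −
step 2: pivot -99/166 → sign −
step 3: pivot -2/11 → sign −
signature = (1, 3, 0)

Answer: (1, 3, 0)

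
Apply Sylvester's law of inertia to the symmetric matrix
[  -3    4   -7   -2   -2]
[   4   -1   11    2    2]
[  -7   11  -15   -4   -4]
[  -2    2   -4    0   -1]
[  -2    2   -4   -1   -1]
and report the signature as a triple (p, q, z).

step 0: pivot -3 → sign −
step 1: pivot 13/3 → sign +
step 2: pivot 9/13 → sign +
step 3: pivot -1 → sign −
step 4: pivot 1 → sign +
signature = (3, 2, 0)

Answer: (3, 2, 0)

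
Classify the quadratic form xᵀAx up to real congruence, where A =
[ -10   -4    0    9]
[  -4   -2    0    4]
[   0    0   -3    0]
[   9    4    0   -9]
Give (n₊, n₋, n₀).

step 0: pivot -10 → sign −
step 1: pivot -2/5 → sign −
step 2: pivot -3 → sign −
step 3: pivot -1/2 → sign −
signature = (0, 4, 0)

Answer: (0, 4, 0)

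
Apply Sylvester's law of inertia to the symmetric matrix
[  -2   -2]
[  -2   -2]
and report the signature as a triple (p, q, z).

step 0: pivot -2 → sign −
step 1: row/col 1 already zero → sign 0
signature = (0, 1, 1)

Answer: (0, 1, 1)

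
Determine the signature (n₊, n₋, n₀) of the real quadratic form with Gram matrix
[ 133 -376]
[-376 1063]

Answer: (2, 0, 0)

Derivation:
step 0: pivot 133 → sign +
step 1: pivot 3/133 → sign +
signature = (2, 0, 0)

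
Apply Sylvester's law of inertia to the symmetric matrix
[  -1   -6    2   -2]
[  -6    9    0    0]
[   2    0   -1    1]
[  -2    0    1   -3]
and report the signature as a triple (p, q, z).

step 0: pivot -1 → sign −
step 1: pivot 45 → sign +
step 2: pivot -1/5 → sign −
step 3: pivot -2 → sign −
signature = (1, 3, 0)

Answer: (1, 3, 0)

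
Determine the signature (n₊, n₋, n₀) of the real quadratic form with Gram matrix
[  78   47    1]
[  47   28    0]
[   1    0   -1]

Answer: (2, 1, 0)

Derivation:
step 0: pivot 78 → sign +
step 1: pivot -25/78 → sign −
step 2: pivot 3/25 → sign +
signature = (2, 1, 0)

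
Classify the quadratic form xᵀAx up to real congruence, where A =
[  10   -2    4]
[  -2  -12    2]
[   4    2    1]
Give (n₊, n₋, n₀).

step 0: pivot 10 → sign +
step 1: pivot -62/5 → sign −
step 2: pivot 1/31 → sign +
signature = (2, 1, 0)

Answer: (2, 1, 0)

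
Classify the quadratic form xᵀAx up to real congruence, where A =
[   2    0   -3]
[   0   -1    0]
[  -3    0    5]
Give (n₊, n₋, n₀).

Answer: (2, 1, 0)

Derivation:
step 0: pivot 2 → sign +
step 1: pivot -1 → sign −
step 2: pivot 1/2 → sign +
signature = (2, 1, 0)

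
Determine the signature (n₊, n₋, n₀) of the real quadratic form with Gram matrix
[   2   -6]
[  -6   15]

Answer: (1, 1, 0)

Derivation:
step 0: pivot 2 → sign +
step 1: pivot -3 → sign −
signature = (1, 1, 0)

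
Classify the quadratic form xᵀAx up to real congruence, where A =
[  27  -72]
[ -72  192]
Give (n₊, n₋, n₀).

Answer: (1, 0, 1)

Derivation:
step 0: pivot 27 → sign +
step 1: row/col 1 already zero → sign 0
signature = (1, 0, 1)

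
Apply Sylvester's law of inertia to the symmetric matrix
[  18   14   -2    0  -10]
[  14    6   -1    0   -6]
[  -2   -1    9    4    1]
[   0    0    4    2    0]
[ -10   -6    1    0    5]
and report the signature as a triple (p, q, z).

Answer: (4, 1, 0)

Derivation:
step 0: pivot 18 → sign +
step 1: pivot -44/9 → sign −
step 2: pivot 389/44 → sign +
step 3: pivot 74/389 → sign +
step 4: pivot 3/37 → sign +
signature = (4, 1, 0)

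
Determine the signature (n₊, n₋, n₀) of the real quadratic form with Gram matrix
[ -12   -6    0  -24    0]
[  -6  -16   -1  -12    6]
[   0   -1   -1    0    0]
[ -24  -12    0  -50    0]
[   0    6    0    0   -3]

Answer: (0, 4, 1)

Derivation:
step 0: pivot -12 → sign −
step 1: pivot -13 → sign −
step 2: pivot -12/13 → sign −
step 3: pivot -2 → sign −
step 4: row/col 4 already zero → sign 0
signature = (0, 4, 1)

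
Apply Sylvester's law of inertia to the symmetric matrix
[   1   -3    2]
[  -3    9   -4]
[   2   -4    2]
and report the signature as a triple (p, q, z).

Answer: (2, 1, 0)

Derivation:
step 0: pivot 1 → sign +
step 1: pivot -2 → sign −
step 2: pivot 2 → sign +
signature = (2, 1, 0)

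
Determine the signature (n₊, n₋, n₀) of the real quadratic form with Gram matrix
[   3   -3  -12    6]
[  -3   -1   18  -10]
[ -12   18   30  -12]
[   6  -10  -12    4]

Answer: (1, 2, 1)

Derivation:
step 0: pivot 3 → sign +
step 1: pivot -4 → sign −
step 2: pivot -9 → sign −
step 3: row/col 3 already zero → sign 0
signature = (1, 2, 1)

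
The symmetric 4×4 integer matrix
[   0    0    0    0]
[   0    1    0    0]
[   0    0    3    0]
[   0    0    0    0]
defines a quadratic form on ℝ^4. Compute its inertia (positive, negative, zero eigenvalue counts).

Answer: (2, 0, 2)

Derivation:
step 0: pivot 1 → sign +
step 1: pivot 3 → sign +
step 2: row/col 2 already zero → sign 0
step 3: row/col 3 already zero → sign 0
signature = (2, 0, 2)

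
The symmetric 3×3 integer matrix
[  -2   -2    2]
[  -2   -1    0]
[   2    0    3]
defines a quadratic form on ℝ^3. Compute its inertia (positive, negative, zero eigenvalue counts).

step 0: pivot -2 → sign −
step 1: pivot 1 → sign +
step 2: pivot 1 → sign +
signature = (2, 1, 0)

Answer: (2, 1, 0)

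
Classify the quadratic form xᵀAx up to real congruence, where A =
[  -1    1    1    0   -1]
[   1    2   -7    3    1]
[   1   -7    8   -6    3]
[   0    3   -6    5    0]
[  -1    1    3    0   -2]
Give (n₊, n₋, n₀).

Answer: (3, 2, 0)

Derivation:
step 0: pivot -1 → sign −
step 1: pivot 3 → sign +
step 2: pivot -3 → sign −
step 3: pivot 2 → sign +
step 4: pivot 1/3 → sign +
signature = (3, 2, 0)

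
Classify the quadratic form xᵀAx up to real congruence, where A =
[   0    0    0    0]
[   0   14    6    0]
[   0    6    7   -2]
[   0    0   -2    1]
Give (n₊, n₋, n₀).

step 0: pivot 14 → sign +
step 1: pivot 31/7 → sign +
step 2: pivot 3/31 → sign +
step 3: row/col 3 already zero → sign 0
signature = (3, 0, 1)

Answer: (3, 0, 1)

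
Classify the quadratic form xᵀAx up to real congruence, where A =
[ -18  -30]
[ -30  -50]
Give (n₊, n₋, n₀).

Answer: (0, 1, 1)

Derivation:
step 0: pivot -18 → sign −
step 1: row/col 1 already zero → sign 0
signature = (0, 1, 1)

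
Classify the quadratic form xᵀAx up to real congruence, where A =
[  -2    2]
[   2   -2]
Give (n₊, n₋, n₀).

step 0: pivot -2 → sign −
step 1: row/col 1 already zero → sign 0
signature = (0, 1, 1)

Answer: (0, 1, 1)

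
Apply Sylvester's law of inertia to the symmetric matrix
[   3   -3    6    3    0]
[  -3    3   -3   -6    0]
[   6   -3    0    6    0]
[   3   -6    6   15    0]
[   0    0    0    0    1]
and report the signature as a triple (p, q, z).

step 0: pivot 3 → sign +
step 1: pivot -12 → sign −
step 2: pivot 3/4 → sign +
step 3: pivot 1 → sign +
step 4: row/col 4 already zero → sign 0
signature = (3, 1, 1)

Answer: (3, 1, 1)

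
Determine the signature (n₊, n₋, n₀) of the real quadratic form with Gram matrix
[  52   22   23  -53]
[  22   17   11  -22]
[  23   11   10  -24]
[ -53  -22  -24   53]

step 0: pivot 52 → sign +
step 1: pivot 100/13 → sign +
step 2: pivot -153/400 → sign −
step 3: pivot -2/153 → sign −
signature = (2, 2, 0)

Answer: (2, 2, 0)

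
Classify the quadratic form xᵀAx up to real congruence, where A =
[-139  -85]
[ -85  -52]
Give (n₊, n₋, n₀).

Answer: (0, 2, 0)

Derivation:
step 0: pivot -139 → sign −
step 1: pivot -3/139 → sign −
signature = (0, 2, 0)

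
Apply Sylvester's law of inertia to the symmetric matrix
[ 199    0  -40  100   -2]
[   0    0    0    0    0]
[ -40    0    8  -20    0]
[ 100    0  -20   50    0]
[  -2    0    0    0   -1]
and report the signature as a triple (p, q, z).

Answer: (2, 1, 2)

Derivation:
step 0: pivot 199 → sign +
step 1: pivot -8/199 → sign −
step 2: pivot 3 → sign +
step 3: row/col 3 already zero → sign 0
step 4: row/col 4 already zero → sign 0
signature = (2, 1, 2)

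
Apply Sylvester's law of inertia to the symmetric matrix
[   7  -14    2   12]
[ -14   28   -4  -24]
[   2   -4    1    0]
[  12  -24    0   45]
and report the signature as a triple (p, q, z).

Answer: (2, 1, 1)

Derivation:
step 0: pivot 7 → sign +
step 1: pivot 3/7 → sign +
step 2: pivot -3 → sign −
step 3: row/col 3 already zero → sign 0
signature = (2, 1, 1)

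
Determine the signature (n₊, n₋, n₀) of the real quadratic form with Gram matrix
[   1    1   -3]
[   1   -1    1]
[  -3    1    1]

Answer: (1, 1, 1)

Derivation:
step 0: pivot 1 → sign +
step 1: pivot -2 → sign −
step 2: row/col 2 already zero → sign 0
signature = (1, 1, 1)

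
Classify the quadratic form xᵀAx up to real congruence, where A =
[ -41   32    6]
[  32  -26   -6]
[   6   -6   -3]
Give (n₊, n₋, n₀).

Answer: (0, 3, 0)

Derivation:
step 0: pivot -41 → sign −
step 1: pivot -42/41 → sign −
step 2: pivot -3/7 → sign −
signature = (0, 3, 0)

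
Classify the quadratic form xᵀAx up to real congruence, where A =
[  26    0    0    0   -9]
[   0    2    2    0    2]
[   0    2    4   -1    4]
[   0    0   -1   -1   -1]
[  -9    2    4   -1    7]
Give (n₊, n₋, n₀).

Answer: (3, 2, 0)

Derivation:
step 0: pivot 26 → sign +
step 1: pivot 2 → sign +
step 2: pivot 2 → sign +
step 3: pivot -3/2 → sign −
step 4: pivot -3/26 → sign −
signature = (3, 2, 0)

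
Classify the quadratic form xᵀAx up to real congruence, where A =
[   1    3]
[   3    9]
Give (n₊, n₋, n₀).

step 0: pivot 1 → sign +
step 1: row/col 1 already zero → sign 0
signature = (1, 0, 1)

Answer: (1, 0, 1)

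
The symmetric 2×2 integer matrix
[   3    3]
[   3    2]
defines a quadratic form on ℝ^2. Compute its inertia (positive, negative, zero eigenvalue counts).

Answer: (1, 1, 0)

Derivation:
step 0: pivot 3 → sign +
step 1: pivot -1 → sign −
signature = (1, 1, 0)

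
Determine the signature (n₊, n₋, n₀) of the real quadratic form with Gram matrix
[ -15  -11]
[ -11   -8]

step 0: pivot -15 → sign −
step 1: pivot 1/15 → sign +
signature = (1, 1, 0)

Answer: (1, 1, 0)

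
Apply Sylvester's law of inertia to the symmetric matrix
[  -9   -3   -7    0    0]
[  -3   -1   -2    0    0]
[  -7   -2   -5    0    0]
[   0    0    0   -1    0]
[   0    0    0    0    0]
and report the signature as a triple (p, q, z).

step 0: pivot -9 → sign −
step 1: pivot 4/9 → sign +
step 2: pivot -1/4 → sign −
step 3: pivot -1 → sign −
step 4: row/col 4 already zero → sign 0
signature = (1, 3, 1)

Answer: (1, 3, 1)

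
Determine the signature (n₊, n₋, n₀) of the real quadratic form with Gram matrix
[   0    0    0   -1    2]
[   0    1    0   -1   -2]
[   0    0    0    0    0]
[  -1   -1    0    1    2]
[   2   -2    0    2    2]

Answer: (2, 2, 1)

Derivation:
step 0: pivot 1 → sign +
step 1: pivot -2 → sign −
step 2: pivot 1/2 → sign +
step 3: pivot -2 → sign −
step 4: row/col 4 already zero → sign 0
signature = (2, 2, 1)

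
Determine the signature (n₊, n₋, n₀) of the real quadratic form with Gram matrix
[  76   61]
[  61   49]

step 0: pivot 76 → sign +
step 1: pivot 3/76 → sign +
signature = (2, 0, 0)

Answer: (2, 0, 0)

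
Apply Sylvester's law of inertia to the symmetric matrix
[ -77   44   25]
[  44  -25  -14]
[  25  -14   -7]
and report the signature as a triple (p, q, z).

step 0: pivot -77 → sign −
step 1: pivot 1/7 → sign +
step 2: pivot 6/11 → sign +
signature = (2, 1, 0)

Answer: (2, 1, 0)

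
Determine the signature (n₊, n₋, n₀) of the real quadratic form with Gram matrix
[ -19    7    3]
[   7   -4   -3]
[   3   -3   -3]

Answer: (0, 2, 1)

Derivation:
step 0: pivot -19 → sign −
step 1: pivot -27/19 → sign −
step 2: row/col 2 already zero → sign 0
signature = (0, 2, 1)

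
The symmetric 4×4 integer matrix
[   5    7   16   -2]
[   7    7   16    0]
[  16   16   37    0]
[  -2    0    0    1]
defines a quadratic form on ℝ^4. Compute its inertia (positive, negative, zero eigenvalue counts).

step 0: pivot 5 → sign +
step 1: pivot -14/5 → sign −
step 2: pivot 3/7 → sign +
step 3: pivot 3 → sign +
signature = (3, 1, 0)

Answer: (3, 1, 0)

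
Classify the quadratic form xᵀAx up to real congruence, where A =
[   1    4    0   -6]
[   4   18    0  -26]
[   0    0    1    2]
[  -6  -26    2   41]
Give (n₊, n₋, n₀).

Answer: (3, 1, 0)

Derivation:
step 0: pivot 1 → sign +
step 1: pivot 2 → sign +
step 2: pivot 1 → sign +
step 3: pivot -1 → sign −
signature = (3, 1, 0)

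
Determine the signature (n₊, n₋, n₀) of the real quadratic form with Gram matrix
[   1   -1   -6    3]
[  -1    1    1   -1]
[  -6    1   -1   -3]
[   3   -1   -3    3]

Answer: (3, 1, 0)

Derivation:
step 0: pivot 1 → sign +
step 1: pivot -37 → sign −
step 2: pivot 25/37 → sign +
step 3: pivot 2/25 → sign +
signature = (3, 1, 0)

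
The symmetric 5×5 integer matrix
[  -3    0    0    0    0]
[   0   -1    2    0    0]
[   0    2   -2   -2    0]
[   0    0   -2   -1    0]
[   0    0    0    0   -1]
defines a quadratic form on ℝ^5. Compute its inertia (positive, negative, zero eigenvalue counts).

step 0: pivot -3 → sign −
step 1: pivot -1 → sign −
step 2: pivot 2 → sign +
step 3: pivot -3 → sign −
step 4: pivot -1 → sign −
signature = (1, 4, 0)

Answer: (1, 4, 0)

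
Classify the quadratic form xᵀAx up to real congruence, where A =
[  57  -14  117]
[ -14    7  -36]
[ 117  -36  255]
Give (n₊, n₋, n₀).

step 0: pivot 57 → sign +
step 1: pivot 203/57 → sign +
step 2: pivot 6/203 → sign +
signature = (3, 0, 0)

Answer: (3, 0, 0)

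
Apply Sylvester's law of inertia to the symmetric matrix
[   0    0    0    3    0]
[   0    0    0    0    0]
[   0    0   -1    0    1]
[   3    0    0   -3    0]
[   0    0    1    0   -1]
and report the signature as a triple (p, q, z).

Answer: (1, 2, 2)

Derivation:
step 0: pivot -1 → sign −
step 1: pivot -3 → sign −
step 2: pivot 3 → sign +
step 3: row/col 3 already zero → sign 0
step 4: row/col 4 already zero → sign 0
signature = (1, 2, 2)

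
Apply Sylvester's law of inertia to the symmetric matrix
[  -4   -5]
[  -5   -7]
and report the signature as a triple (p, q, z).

Answer: (0, 2, 0)

Derivation:
step 0: pivot -4 → sign −
step 1: pivot -3/4 → sign −
signature = (0, 2, 0)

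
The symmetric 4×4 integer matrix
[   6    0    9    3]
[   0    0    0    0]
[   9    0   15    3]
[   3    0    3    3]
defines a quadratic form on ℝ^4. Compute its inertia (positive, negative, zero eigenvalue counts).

step 0: pivot 6 → sign +
step 1: pivot 3/2 → sign +
step 2: row/col 2 already zero → sign 0
step 3: row/col 3 already zero → sign 0
signature = (2, 0, 2)

Answer: (2, 0, 2)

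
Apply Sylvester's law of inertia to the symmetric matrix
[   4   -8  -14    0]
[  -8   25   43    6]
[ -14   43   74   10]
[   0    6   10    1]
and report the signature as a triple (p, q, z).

Answer: (2, 1, 1)

Derivation:
step 0: pivot 4 → sign +
step 1: pivot 9 → sign +
step 2: pivot -3 → sign −
step 3: row/col 3 already zero → sign 0
signature = (2, 1, 1)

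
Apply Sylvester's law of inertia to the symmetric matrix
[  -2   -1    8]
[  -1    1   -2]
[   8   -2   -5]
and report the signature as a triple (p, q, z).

Answer: (2, 1, 0)

Derivation:
step 0: pivot -2 → sign −
step 1: pivot 3/2 → sign +
step 2: pivot 3 → sign +
signature = (2, 1, 0)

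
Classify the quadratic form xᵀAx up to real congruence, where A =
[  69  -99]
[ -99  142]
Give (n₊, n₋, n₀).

Answer: (1, 1, 0)

Derivation:
step 0: pivot 69 → sign +
step 1: pivot -1/23 → sign −
signature = (1, 1, 0)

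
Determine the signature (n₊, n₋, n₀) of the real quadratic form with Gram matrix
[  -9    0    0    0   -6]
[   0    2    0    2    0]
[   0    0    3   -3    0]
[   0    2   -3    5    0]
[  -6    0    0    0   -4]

step 0: pivot -9 → sign −
step 1: pivot 2 → sign +
step 2: pivot 3 → sign +
step 3: row/col 3 already zero → sign 0
step 4: row/col 4 already zero → sign 0
signature = (2, 1, 2)

Answer: (2, 1, 2)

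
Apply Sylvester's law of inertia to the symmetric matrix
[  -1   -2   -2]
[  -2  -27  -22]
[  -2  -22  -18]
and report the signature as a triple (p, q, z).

step 0: pivot -1 → sign −
step 1: pivot -23 → sign −
step 2: pivot 2/23 → sign +
signature = (1, 2, 0)

Answer: (1, 2, 0)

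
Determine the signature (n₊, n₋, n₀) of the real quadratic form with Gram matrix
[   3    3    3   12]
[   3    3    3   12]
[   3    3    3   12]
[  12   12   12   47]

step 0: pivot 3 → sign +
step 1: pivot -1 → sign −
step 2: row/col 2 already zero → sign 0
step 3: row/col 3 already zero → sign 0
signature = (1, 1, 2)

Answer: (1, 1, 2)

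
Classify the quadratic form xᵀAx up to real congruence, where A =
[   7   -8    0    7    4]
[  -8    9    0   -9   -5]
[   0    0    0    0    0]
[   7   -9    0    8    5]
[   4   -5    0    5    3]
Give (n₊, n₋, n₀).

Answer: (2, 1, 2)

Derivation:
step 0: pivot 7 → sign +
step 1: pivot -1/7 → sign −
step 2: pivot 8 → sign +
step 3: row/col 3 already zero → sign 0
step 4: row/col 4 already zero → sign 0
signature = (2, 1, 2)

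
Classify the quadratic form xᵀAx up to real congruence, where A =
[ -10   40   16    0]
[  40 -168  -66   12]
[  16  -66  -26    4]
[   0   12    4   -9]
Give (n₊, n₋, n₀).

Answer: (1, 3, 0)

Derivation:
step 0: pivot -10 → sign −
step 1: pivot -8 → sign −
step 2: pivot 1/10 → sign +
step 3: pivot -1 → sign −
signature = (1, 3, 0)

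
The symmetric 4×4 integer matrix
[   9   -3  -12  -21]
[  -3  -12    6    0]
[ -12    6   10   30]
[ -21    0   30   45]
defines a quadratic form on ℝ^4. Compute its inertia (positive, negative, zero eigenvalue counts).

step 0: pivot 9 → sign +
step 1: pivot -13 → sign −
step 2: pivot -74/13 → sign −
step 3: pivot -3/37 → sign −
signature = (1, 3, 0)

Answer: (1, 3, 0)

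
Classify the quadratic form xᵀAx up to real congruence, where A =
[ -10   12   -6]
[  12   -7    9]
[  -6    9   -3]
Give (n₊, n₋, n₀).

step 0: pivot -10 → sign −
step 1: pivot 37/5 → sign +
step 2: pivot 6/37 → sign +
signature = (2, 1, 0)

Answer: (2, 1, 0)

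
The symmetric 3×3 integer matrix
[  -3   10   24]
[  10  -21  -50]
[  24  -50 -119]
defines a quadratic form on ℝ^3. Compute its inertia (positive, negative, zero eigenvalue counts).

Answer: (2, 1, 0)

Derivation:
step 0: pivot -3 → sign −
step 1: pivot 37/3 → sign +
step 2: pivot 1/37 → sign +
signature = (2, 1, 0)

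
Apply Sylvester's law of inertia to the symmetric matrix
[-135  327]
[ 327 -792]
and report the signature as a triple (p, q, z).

step 0: pivot -135 → sign −
step 1: pivot 1/15 → sign +
signature = (1, 1, 0)

Answer: (1, 1, 0)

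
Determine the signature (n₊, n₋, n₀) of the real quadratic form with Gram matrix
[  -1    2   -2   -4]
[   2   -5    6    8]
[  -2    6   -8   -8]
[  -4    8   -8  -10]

step 0: pivot -1 → sign −
step 1: pivot -1 → sign −
step 2: pivot 6 → sign +
step 3: row/col 3 already zero → sign 0
signature = (1, 2, 1)

Answer: (1, 2, 1)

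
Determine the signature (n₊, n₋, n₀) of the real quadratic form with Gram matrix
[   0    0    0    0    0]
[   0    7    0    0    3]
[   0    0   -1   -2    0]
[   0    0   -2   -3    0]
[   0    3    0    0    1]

step 0: pivot 7 → sign +
step 1: pivot -1 → sign −
step 2: pivot 1 → sign +
step 3: pivot -2/7 → sign −
step 4: row/col 4 already zero → sign 0
signature = (2, 2, 1)

Answer: (2, 2, 1)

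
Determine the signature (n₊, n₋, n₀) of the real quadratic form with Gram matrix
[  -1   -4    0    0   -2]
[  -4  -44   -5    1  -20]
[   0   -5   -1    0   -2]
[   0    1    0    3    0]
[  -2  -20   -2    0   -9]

step 0: pivot -1 → sign −
step 1: pivot -28 → sign −
step 2: pivot -3/28 → sign −
step 3: pivot 10/3 → sign +
step 4: pivot 1/5 → sign +
signature = (2, 3, 0)

Answer: (2, 3, 0)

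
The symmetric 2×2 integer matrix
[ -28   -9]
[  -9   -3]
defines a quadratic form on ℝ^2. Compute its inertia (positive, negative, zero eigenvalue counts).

step 0: pivot -28 → sign −
step 1: pivot -3/28 → sign −
signature = (0, 2, 0)

Answer: (0, 2, 0)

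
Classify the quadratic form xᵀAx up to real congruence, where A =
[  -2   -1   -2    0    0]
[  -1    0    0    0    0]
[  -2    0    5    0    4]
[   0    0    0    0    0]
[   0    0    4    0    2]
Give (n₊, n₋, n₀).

step 0: pivot -2 → sign −
step 1: pivot 1/2 → sign +
step 2: pivot 5 → sign +
step 3: pivot -6/5 → sign −
step 4: row/col 4 already zero → sign 0
signature = (2, 2, 1)

Answer: (2, 2, 1)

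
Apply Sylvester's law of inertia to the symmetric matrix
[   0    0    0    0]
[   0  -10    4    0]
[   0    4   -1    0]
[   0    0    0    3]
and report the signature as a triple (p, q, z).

step 0: pivot -10 → sign −
step 1: pivot 3/5 → sign +
step 2: pivot 3 → sign +
step 3: row/col 3 already zero → sign 0
signature = (2, 1, 1)

Answer: (2, 1, 1)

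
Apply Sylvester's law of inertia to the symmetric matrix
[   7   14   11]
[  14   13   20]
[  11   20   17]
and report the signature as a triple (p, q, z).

Answer: (1, 2, 0)

Derivation:
step 0: pivot 7 → sign +
step 1: pivot -15 → sign −
step 2: pivot -2/105 → sign −
signature = (1, 2, 0)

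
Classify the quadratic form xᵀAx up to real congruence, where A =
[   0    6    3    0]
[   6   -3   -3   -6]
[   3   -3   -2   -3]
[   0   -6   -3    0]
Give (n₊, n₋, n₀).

step 0: pivot -3 → sign −
step 1: pivot 12 → sign +
step 2: pivot 1/4 → sign +
step 3: row/col 3 already zero → sign 0
signature = (2, 1, 1)

Answer: (2, 1, 1)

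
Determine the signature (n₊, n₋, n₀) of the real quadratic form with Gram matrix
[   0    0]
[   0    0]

step 0: row/col 0 already zero → sign 0
step 1: row/col 1 already zero → sign 0
signature = (0, 0, 2)

Answer: (0, 0, 2)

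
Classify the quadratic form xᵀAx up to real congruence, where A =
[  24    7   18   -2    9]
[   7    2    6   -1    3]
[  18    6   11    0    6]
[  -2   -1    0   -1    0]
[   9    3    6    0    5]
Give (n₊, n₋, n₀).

Answer: (3, 2, 0)

Derivation:
step 0: pivot 24 → sign +
step 1: pivot -1/24 → sign −
step 2: pivot 11 → sign +
step 3: pivot -3/11 → sign −
step 4: pivot 2 → sign +
signature = (3, 2, 0)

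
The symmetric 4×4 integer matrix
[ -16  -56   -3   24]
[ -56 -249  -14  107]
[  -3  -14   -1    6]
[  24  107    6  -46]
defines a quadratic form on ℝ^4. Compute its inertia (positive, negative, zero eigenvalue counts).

step 0: pivot -16 → sign −
step 1: pivot -53 → sign −
step 2: pivot -175/848 → sign −
step 3: pivot -3/175 → sign −
signature = (0, 4, 0)

Answer: (0, 4, 0)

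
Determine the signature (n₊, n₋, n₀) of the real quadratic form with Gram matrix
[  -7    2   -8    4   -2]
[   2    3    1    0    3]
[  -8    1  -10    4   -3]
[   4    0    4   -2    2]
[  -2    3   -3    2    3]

Answer: (2, 3, 0)

Derivation:
step 0: pivot -7 → sign −
step 1: pivot 25/7 → sign +
step 2: pivot -33/25 → sign −
step 3: pivot -2/33 → sign −
step 4: pivot 2 → sign +
signature = (2, 3, 0)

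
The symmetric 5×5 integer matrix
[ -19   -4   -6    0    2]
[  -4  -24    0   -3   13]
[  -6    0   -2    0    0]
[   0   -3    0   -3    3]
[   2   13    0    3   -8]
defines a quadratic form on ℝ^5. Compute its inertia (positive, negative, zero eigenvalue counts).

step 0: pivot -19 → sign −
step 1: pivot -440/19 → sign −
step 2: pivot -2/55 → sign −
step 3: pivot -15/8 → sign −
step 4: pivot -1/5 → sign −
signature = (0, 5, 0)

Answer: (0, 5, 0)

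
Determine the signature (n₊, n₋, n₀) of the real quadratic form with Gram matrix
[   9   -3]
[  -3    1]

step 0: pivot 9 → sign +
step 1: row/col 1 already zero → sign 0
signature = (1, 0, 1)

Answer: (1, 0, 1)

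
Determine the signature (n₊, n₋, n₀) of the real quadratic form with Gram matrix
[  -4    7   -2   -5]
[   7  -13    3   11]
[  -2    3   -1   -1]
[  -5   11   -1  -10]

Answer: (2, 2, 0)

Derivation:
step 0: pivot -4 → sign −
step 1: pivot -3/4 → sign −
step 2: pivot 1/3 → sign +
step 3: pivot 3 → sign +
signature = (2, 2, 0)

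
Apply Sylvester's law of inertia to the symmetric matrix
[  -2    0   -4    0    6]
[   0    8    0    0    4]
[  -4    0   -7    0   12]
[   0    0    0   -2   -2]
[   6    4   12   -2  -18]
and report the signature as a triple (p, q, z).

step 0: pivot -2 → sign −
step 1: pivot 8 → sign +
step 2: pivot 1 → sign +
step 3: pivot -2 → sign −
step 4: row/col 4 already zero → sign 0
signature = (2, 2, 1)

Answer: (2, 2, 1)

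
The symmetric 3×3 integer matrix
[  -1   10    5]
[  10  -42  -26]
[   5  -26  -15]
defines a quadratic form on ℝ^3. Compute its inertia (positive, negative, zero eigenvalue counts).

Answer: (2, 1, 0)

Derivation:
step 0: pivot -1 → sign −
step 1: pivot 58 → sign +
step 2: pivot 2/29 → sign +
signature = (2, 1, 0)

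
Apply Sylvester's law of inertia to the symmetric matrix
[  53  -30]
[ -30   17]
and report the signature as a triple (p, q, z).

Answer: (2, 0, 0)

Derivation:
step 0: pivot 53 → sign +
step 1: pivot 1/53 → sign +
signature = (2, 0, 0)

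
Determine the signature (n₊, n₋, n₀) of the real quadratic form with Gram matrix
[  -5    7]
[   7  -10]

step 0: pivot -5 → sign −
step 1: pivot -1/5 → sign −
signature = (0, 2, 0)

Answer: (0, 2, 0)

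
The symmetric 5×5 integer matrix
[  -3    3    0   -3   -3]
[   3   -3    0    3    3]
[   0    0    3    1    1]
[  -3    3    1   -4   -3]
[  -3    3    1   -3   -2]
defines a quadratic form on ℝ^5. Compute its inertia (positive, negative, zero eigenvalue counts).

step 0: pivot -3 → sign −
step 1: pivot 3 → sign +
step 2: pivot -4/3 → sign −
step 3: pivot 3/4 → sign +
step 4: row/col 4 already zero → sign 0
signature = (2, 2, 1)

Answer: (2, 2, 1)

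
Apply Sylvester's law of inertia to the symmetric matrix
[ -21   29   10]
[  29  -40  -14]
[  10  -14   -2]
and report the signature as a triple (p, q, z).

step 0: pivot -21 → sign −
step 1: pivot 1/21 → sign +
step 2: pivot 2 → sign +
signature = (2, 1, 0)

Answer: (2, 1, 0)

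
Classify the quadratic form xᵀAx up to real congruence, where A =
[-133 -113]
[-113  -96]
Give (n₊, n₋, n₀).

Answer: (1, 1, 0)

Derivation:
step 0: pivot -133 → sign −
step 1: pivot 1/133 → sign +
signature = (1, 1, 0)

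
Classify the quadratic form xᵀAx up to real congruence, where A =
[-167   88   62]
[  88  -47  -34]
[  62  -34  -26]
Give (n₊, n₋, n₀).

Answer: (0, 3, 0)

Derivation:
step 0: pivot -167 → sign −
step 1: pivot -105/167 → sign −
step 2: pivot -6/35 → sign −
signature = (0, 3, 0)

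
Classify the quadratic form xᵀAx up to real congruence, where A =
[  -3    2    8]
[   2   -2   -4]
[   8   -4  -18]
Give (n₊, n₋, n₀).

Answer: (1, 2, 0)

Derivation:
step 0: pivot -3 → sign −
step 1: pivot -2/3 → sign −
step 2: pivot 6 → sign +
signature = (1, 2, 0)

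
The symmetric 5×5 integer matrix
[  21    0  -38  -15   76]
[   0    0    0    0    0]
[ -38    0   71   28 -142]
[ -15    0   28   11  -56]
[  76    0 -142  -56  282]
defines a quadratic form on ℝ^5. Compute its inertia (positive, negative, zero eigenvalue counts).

Answer: (2, 2, 1)

Derivation:
step 0: pivot 21 → sign +
step 1: pivot 47/21 → sign +
step 2: pivot -2/47 → sign −
step 3: pivot -2 → sign −
step 4: row/col 4 already zero → sign 0
signature = (2, 2, 1)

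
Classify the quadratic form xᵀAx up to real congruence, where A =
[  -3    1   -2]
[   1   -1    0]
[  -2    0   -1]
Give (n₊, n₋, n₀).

step 0: pivot -3 → sign −
step 1: pivot -2/3 → sign −
step 2: pivot 1 → sign +
signature = (1, 2, 0)

Answer: (1, 2, 0)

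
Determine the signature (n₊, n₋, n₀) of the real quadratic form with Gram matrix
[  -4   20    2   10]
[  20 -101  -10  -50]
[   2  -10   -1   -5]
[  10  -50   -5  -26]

Answer: (0, 3, 1)

Derivation:
step 0: pivot -4 → sign −
step 1: pivot -1 → sign −
step 2: pivot -1 → sign −
step 3: row/col 3 already zero → sign 0
signature = (0, 3, 1)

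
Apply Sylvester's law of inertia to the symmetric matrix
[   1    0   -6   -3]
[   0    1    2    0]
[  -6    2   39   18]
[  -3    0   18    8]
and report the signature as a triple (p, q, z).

Answer: (2, 2, 0)

Derivation:
step 0: pivot 1 → sign +
step 1: pivot 1 → sign +
step 2: pivot -1 → sign −
step 3: pivot -1 → sign −
signature = (2, 2, 0)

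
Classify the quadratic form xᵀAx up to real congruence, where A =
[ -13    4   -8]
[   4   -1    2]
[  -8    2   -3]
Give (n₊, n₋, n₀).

step 0: pivot -13 → sign −
step 1: pivot 3/13 → sign +
step 2: pivot 1 → sign +
signature = (2, 1, 0)

Answer: (2, 1, 0)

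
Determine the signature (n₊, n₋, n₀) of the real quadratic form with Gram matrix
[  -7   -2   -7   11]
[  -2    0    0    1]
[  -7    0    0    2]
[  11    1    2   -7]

step 0: pivot -7 → sign −
step 1: pivot 4/7 → sign +
step 2: pivot 9/4 → sign +
step 3: pivot -1 → sign −
signature = (2, 2, 0)

Answer: (2, 2, 0)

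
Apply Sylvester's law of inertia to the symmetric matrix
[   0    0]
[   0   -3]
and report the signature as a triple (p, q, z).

step 0: pivot -3 → sign −
step 1: row/col 1 already zero → sign 0
signature = (0, 1, 1)

Answer: (0, 1, 1)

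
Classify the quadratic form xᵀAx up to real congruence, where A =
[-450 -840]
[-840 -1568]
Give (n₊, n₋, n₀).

Answer: (0, 1, 1)

Derivation:
step 0: pivot -450 → sign −
step 1: row/col 1 already zero → sign 0
signature = (0, 1, 1)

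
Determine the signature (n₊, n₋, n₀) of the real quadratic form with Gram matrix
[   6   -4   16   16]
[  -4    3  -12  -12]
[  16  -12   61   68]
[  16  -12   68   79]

step 0: pivot 6 → sign +
step 1: pivot 1/3 → sign +
step 2: pivot 13 → sign +
step 3: pivot 3/13 → sign +
signature = (4, 0, 0)

Answer: (4, 0, 0)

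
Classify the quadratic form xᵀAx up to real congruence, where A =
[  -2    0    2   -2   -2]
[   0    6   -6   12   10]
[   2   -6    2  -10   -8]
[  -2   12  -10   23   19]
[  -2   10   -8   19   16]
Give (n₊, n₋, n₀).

Answer: (3, 2, 0)

Derivation:
step 0: pivot -2 → sign −
step 1: pivot 6 → sign +
step 2: pivot -2 → sign −
step 3: pivot 1 → sign +
step 4: pivot 1/3 → sign +
signature = (3, 2, 0)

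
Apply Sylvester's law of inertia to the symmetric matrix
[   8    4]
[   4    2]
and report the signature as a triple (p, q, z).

step 0: pivot 8 → sign +
step 1: row/col 1 already zero → sign 0
signature = (1, 0, 1)

Answer: (1, 0, 1)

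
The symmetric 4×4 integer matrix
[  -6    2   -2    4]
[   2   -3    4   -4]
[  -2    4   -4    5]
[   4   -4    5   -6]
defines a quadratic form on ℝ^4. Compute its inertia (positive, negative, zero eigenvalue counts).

Answer: (1, 3, 0)

Derivation:
step 0: pivot -6 → sign −
step 1: pivot -7/3 → sign −
step 2: pivot 10/7 → sign +
step 3: pivot -3/10 → sign −
signature = (1, 3, 0)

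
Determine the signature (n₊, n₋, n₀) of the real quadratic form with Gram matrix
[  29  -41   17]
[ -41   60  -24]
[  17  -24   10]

Answer: (3, 0, 0)

Derivation:
step 0: pivot 29 → sign +
step 1: pivot 59/29 → sign +
step 2: pivot 2/59 → sign +
signature = (3, 0, 0)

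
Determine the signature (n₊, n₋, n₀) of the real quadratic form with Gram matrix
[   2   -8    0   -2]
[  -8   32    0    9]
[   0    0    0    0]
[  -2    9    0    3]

Answer: (2, 1, 1)

Derivation:
step 0: pivot 2 → sign +
step 1: pivot 1 → sign +
step 2: pivot -1 → sign −
step 3: row/col 3 already zero → sign 0
signature = (2, 1, 1)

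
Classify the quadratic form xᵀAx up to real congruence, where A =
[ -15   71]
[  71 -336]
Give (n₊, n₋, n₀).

step 0: pivot -15 → sign −
step 1: pivot 1/15 → sign +
signature = (1, 1, 0)

Answer: (1, 1, 0)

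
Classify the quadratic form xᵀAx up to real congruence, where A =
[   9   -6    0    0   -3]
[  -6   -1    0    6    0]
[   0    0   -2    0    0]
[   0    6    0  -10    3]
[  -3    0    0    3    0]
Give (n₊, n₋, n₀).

Answer: (1, 4, 0)

Derivation:
step 0: pivot 9 → sign +
step 1: pivot -5 → sign −
step 2: pivot -2 → sign −
step 3: pivot -14/5 → sign −
step 4: pivot -1/14 → sign −
signature = (1, 4, 0)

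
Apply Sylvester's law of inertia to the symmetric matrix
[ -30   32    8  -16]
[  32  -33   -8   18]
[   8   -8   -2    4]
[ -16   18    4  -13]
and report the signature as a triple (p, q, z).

Answer: (1, 3, 0)

Derivation:
step 0: pivot -30 → sign −
step 1: pivot 17/15 → sign +
step 2: pivot -2/17 → sign −
step 3: pivot -1 → sign −
signature = (1, 3, 0)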